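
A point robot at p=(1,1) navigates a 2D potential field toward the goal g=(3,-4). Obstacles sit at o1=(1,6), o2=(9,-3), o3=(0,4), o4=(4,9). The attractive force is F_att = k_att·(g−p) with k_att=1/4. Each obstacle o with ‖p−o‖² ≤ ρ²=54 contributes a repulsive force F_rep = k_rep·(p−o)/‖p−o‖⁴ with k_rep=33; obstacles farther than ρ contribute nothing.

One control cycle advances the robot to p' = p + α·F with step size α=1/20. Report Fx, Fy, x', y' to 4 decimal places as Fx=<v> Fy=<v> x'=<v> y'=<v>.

Fx=0.8300 Fy=-2.5040 x'=1.0415 y'=0.8748

F_att = 1/4·(g−p) = 1/4·(2,-5) = (0.5000,-1.2500)
o1: d²=25 ≤ ρ²=54; F_rep = 33·(0,-5)/25² = (0.0000,-0.2640)
o2: d²=80 > ρ²=54 → inactive
o3: d²=10 ≤ ρ²=54; F_rep = 33·(1,-3)/10² = (0.3300,-0.9900)
o4: d²=73 > ρ²=54 → inactive
F = F_att + ΣF_rep = (0.8300,-2.5040)
p' = p + 1/20·F = (1.0415,0.8748)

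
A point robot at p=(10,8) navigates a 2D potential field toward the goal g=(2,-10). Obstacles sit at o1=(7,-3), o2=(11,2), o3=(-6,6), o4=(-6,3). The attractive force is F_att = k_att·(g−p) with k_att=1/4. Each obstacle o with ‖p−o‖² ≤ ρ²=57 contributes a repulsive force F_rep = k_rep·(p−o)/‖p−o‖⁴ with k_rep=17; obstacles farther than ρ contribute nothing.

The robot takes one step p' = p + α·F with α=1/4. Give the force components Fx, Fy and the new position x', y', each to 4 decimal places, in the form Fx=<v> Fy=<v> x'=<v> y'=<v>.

Fx=-2.0124 Fy=-4.4255 x'=9.4969 y'=6.8936

F_att = 1/4·(g−p) = 1/4·(-8,-18) = (-2.0000,-4.5000)
o1: d²=130 > ρ²=57 → inactive
o2: d²=37 ≤ ρ²=57; F_rep = 17·(-1,6)/37² = (-0.0124,0.0745)
o3: d²=260 > ρ²=57 → inactive
o4: d²=281 > ρ²=57 → inactive
F = F_att + ΣF_rep = (-2.0124,-4.4255)
p' = p + 1/4·F = (9.4969,6.8936)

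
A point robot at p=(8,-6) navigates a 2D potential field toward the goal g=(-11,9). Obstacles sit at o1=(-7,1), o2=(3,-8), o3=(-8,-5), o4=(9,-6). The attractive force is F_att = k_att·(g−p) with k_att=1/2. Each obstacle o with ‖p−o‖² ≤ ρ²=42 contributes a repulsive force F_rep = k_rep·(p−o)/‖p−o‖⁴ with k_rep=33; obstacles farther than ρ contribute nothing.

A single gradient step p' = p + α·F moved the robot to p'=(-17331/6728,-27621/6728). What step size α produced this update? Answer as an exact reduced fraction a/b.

F_att = 1/2·(g−p) = 1/2·(-19,15) = (-9.5000,7.5000)
o1: d²=274 > ρ²=42 → inactive
o2: d²=29 ≤ ρ²=42; F_rep = 33·(5,2)/29² = (0.1962,0.0785)
o3: d²=257 > ρ²=42 → inactive
o4: d²=1 ≤ ρ²=42; F_rep = 33·(-1,0)/1² = (-33.0000,0.0000)
F = F_att + ΣF_rep = (-42.3038,7.5785)
Δp = p'−p = (-10.5760,1.8946); α = Δx/Fx = (-71155/6728) / (-71155/1682) = 1/4
check: Δy/Fy = (12747/6728) / (12747/1682) = 1/4 ✓

α = 1/4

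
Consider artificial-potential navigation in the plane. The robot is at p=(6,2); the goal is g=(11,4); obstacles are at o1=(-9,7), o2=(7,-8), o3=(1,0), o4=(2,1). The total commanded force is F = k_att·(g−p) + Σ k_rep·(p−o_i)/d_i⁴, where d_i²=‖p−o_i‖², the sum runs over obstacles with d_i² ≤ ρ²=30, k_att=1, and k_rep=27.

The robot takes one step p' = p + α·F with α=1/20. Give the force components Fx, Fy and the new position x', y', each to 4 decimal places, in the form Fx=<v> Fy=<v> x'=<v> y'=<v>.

Fx=5.5342 Fy=2.1576 x'=6.2767 y'=2.1079

F_att = 1·(g−p) = 1·(5,2) = (5.0000,2.0000)
o1: d²=250 > ρ²=30 → inactive
o2: d²=101 > ρ²=30 → inactive
o3: d²=29 ≤ ρ²=30; F_rep = 27·(5,2)/29² = (0.1605,0.0642)
o4: d²=17 ≤ ρ²=30; F_rep = 27·(4,1)/17² = (0.3737,0.0934)
F = F_att + ΣF_rep = (5.5342,2.1576)
p' = p + 1/20·F = (6.2767,2.1079)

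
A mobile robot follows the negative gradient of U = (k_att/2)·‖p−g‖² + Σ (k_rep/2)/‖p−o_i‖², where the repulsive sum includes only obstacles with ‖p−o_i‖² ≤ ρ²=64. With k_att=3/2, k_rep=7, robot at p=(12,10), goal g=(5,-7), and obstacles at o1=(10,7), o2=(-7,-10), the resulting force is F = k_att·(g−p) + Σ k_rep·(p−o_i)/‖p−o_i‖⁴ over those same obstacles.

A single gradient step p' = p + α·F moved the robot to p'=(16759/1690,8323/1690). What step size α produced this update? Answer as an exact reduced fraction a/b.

α = 1/5

F_att = 3/2·(g−p) = 3/2·(-7,-17) = (-10.5000,-25.5000)
o1: d²=13 ≤ ρ²=64; F_rep = 7·(2,3)/13² = (0.0828,0.1243)
o2: d²=761 > ρ²=64 → inactive
F = F_att + ΣF_rep = (-10.4172,-25.3757)
Δp = p'−p = (-2.0834,-5.0751); α = Δx/Fx = (-3521/1690) / (-3521/338) = 1/5
check: Δy/Fy = (-8577/1690) / (-8577/338) = 1/5 ✓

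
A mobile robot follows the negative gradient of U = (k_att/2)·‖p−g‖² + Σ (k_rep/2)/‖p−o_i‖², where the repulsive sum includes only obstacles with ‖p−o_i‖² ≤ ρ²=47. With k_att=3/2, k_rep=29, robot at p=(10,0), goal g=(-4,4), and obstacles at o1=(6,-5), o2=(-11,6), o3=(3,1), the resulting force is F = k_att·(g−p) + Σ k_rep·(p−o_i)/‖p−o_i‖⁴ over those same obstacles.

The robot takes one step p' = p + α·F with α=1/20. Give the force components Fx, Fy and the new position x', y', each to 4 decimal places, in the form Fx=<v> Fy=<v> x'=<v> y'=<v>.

F_att = 3/2·(g−p) = 3/2·(-14,4) = (-21.0000,6.0000)
o1: d²=41 ≤ ρ²=47; F_rep = 29·(4,5)/41² = (0.0690,0.0863)
o2: d²=477 > ρ²=47 → inactive
o3: d²=50 > ρ²=47 → inactive
F = F_att + ΣF_rep = (-20.9310,6.0863)
p' = p + 1/20·F = (8.9535,0.3043)

Fx=-20.9310 Fy=6.0863 x'=8.9535 y'=0.3043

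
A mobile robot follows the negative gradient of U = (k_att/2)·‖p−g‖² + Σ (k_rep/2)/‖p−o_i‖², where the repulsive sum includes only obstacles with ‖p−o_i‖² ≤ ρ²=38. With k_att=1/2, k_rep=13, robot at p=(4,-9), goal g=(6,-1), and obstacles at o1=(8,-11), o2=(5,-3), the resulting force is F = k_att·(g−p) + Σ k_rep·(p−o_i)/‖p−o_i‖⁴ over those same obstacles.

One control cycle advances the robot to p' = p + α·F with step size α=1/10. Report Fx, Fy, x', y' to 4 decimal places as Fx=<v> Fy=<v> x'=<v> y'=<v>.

Fx=0.8605 Fy=4.0080 x'=4.0861 y'=-8.5992

F_att = 1/2·(g−p) = 1/2·(2,8) = (1.0000,4.0000)
o1: d²=20 ≤ ρ²=38; F_rep = 13·(-4,2)/20² = (-0.1300,0.0650)
o2: d²=37 ≤ ρ²=38; F_rep = 13·(-1,-6)/37² = (-0.0095,-0.0570)
F = F_att + ΣF_rep = (0.8605,4.0080)
p' = p + 1/10·F = (4.0861,-8.5992)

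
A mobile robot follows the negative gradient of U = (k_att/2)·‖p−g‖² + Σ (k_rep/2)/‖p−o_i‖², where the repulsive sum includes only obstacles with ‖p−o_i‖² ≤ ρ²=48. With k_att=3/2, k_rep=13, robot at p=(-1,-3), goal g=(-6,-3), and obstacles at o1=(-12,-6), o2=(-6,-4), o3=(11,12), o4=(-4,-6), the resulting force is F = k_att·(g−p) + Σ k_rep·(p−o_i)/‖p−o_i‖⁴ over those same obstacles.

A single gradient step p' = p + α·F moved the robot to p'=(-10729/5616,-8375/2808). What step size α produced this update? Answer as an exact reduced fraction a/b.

α = 1/8

F_att = 3/2·(g−p) = 3/2·(-5,0) = (-7.5000,0.0000)
o1: d²=130 > ρ²=48 → inactive
o2: d²=26 ≤ ρ²=48; F_rep = 13·(5,1)/26² = (0.0962,0.0192)
o3: d²=369 > ρ²=48 → inactive
o4: d²=18 ≤ ρ²=48; F_rep = 13·(3,3)/18² = (0.1204,0.1204)
F = F_att + ΣF_rep = (-7.2835,0.1396)
Δp = p'−p = (-0.9104,0.0175); α = Δx/Fx = (-5113/5616) / (-5113/702) = 1/8
check: Δy/Fy = (49/2808) / (49/351) = 1/8 ✓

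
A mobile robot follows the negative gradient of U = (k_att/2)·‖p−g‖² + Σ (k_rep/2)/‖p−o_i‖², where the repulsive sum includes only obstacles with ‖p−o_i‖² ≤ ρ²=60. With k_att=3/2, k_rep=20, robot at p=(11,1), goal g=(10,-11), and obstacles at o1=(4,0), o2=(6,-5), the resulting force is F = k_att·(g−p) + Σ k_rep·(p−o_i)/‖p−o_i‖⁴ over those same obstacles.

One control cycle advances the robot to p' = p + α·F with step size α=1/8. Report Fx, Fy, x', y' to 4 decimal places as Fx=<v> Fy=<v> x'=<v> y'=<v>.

F_att = 3/2·(g−p) = 3/2·(-1,-12) = (-1.5000,-18.0000)
o1: d²=50 ≤ ρ²=60; F_rep = 20·(7,1)/50² = (0.0560,0.0080)
o2: d²=61 > ρ²=60 → inactive
F = F_att + ΣF_rep = (-1.4440,-17.9920)
p' = p + 1/8·F = (10.8195,-1.2490)

Fx=-1.4440 Fy=-17.9920 x'=10.8195 y'=-1.2490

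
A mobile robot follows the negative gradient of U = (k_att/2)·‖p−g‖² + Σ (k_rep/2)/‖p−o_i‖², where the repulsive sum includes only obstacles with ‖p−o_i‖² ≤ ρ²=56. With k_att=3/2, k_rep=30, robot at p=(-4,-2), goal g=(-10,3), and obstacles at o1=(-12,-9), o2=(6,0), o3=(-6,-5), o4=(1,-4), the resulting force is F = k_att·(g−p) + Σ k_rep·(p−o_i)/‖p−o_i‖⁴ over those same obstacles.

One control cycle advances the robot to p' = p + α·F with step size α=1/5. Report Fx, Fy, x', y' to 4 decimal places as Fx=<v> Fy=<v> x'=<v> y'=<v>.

F_att = 3/2·(g−p) = 3/2·(-6,5) = (-9.0000,7.5000)
o1: d²=113 > ρ²=56 → inactive
o2: d²=104 > ρ²=56 → inactive
o3: d²=13 ≤ ρ²=56; F_rep = 30·(2,3)/13² = (0.3550,0.5325)
o4: d²=29 ≤ ρ²=56; F_rep = 30·(-5,2)/29² = (-0.1784,0.0713)
F = F_att + ΣF_rep = (-8.8233,8.1039)
p' = p + 1/5·F = (-5.7647,-0.3792)

Fx=-8.8233 Fy=8.1039 x'=-5.7647 y'=-0.3792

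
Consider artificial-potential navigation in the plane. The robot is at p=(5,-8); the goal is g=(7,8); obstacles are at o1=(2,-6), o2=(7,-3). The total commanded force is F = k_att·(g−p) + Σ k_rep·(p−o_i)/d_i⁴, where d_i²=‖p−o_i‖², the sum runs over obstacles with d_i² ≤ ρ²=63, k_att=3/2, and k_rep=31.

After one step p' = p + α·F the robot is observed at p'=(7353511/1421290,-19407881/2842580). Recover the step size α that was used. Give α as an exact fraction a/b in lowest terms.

F_att = 3/2·(g−p) = 3/2·(2,16) = (3.0000,24.0000)
o1: d²=13 ≤ ρ²=63; F_rep = 31·(3,-2)/13² = (0.5503,-0.3669)
o2: d²=29 ≤ ρ²=63; F_rep = 31·(-2,-5)/29² = (-0.0737,-0.1843)
F = F_att + ΣF_rep = (3.4766,23.4488)
Δp = p'−p = (0.1738,1.1724); α = Δx/Fx = (247061/1421290) / (494122/142129) = 1/20
check: Δy/Fy = (3332759/2842580) / (3332759/142129) = 1/20 ✓

α = 1/20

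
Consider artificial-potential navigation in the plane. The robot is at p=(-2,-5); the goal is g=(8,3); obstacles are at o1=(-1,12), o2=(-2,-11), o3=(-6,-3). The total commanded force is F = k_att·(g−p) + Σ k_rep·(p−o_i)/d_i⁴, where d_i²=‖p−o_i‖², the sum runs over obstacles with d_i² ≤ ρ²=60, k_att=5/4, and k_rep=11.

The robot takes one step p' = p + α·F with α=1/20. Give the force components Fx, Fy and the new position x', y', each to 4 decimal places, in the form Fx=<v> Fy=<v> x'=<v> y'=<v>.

F_att = 5/4·(g−p) = 5/4·(10,8) = (12.5000,10.0000)
o1: d²=290 > ρ²=60 → inactive
o2: d²=36 ≤ ρ²=60; F_rep = 11·(0,6)/36² = (0.0000,0.0509)
o3: d²=20 ≤ ρ²=60; F_rep = 11·(4,-2)/20² = (0.1100,-0.0550)
F = F_att + ΣF_rep = (12.6100,9.9959)
p' = p + 1/20·F = (-1.3695,-4.5002)

Fx=12.6100 Fy=9.9959 x'=-1.3695 y'=-4.5002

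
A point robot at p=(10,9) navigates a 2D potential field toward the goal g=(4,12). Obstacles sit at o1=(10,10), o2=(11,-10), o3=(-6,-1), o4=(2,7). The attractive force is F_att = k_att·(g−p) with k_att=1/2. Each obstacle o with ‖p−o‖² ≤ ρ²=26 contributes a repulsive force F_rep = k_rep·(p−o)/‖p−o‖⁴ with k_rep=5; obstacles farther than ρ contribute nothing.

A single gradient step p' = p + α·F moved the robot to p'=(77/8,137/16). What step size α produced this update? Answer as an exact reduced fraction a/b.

F_att = 1/2·(g−p) = 1/2·(-6,3) = (-3.0000,1.5000)
o1: d²=1 ≤ ρ²=26; F_rep = 5·(0,-1)/1² = (0.0000,-5.0000)
o2: d²=362 > ρ²=26 → inactive
o3: d²=356 > ρ²=26 → inactive
o4: d²=68 > ρ²=26 → inactive
F = F_att + ΣF_rep = (-3.0000,-3.5000)
Δp = p'−p = (-0.3750,-0.4375); α = Δx/Fx = (-3/8) / (-3) = 1/8
check: Δy/Fy = (-7/16) / (-7/2) = 1/8 ✓

α = 1/8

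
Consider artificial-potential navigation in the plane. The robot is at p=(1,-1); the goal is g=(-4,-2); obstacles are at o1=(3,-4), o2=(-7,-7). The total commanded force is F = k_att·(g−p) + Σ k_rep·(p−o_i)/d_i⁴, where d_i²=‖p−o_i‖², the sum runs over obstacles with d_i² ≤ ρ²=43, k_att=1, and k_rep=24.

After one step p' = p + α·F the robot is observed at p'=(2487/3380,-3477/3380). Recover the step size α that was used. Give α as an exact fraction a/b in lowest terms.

α = 1/20

F_att = 1·(g−p) = 1·(-5,-1) = (-5.0000,-1.0000)
o1: d²=13 ≤ ρ²=43; F_rep = 24·(-2,3)/13² = (-0.2840,0.4260)
o2: d²=100 > ρ²=43 → inactive
F = F_att + ΣF_rep = (-5.2840,-0.5740)
Δp = p'−p = (-0.2642,-0.0287); α = Δx/Fx = (-893/3380) / (-893/169) = 1/20
check: Δy/Fy = (-97/3380) / (-97/169) = 1/20 ✓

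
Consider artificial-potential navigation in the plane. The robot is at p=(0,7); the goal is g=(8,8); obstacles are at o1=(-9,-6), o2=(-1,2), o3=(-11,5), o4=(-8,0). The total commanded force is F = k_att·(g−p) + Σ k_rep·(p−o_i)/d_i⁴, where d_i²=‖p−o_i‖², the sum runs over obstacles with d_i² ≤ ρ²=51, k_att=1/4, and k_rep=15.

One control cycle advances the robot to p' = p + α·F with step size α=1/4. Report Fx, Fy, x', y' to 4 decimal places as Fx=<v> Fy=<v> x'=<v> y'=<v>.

Fx=2.0222 Fy=0.3609 x'=0.5055 y'=7.0902

F_att = 1/4·(g−p) = 1/4·(8,1) = (2.0000,0.2500)
o1: d²=250 > ρ²=51 → inactive
o2: d²=26 ≤ ρ²=51; F_rep = 15·(1,5)/26² = (0.0222,0.1109)
o3: d²=125 > ρ²=51 → inactive
o4: d²=113 > ρ²=51 → inactive
F = F_att + ΣF_rep = (2.0222,0.3609)
p' = p + 1/4·F = (0.5055,7.0902)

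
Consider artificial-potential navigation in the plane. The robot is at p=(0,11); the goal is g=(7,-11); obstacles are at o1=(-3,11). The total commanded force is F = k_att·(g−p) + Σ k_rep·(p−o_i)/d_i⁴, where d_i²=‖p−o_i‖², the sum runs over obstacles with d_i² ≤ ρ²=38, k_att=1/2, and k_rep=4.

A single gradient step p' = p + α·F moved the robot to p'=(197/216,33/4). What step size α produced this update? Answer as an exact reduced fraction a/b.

α = 1/4

F_att = 1/2·(g−p) = 1/2·(7,-22) = (3.5000,-11.0000)
o1: d²=9 ≤ ρ²=38; F_rep = 4·(3,0)/9² = (0.1481,0.0000)
F = F_att + ΣF_rep = (3.6481,-11.0000)
Δp = p'−p = (0.9120,-2.7500); α = Δx/Fx = (197/216) / (197/54) = 1/4
check: Δy/Fy = (-11/4) / (-11) = 1/4 ✓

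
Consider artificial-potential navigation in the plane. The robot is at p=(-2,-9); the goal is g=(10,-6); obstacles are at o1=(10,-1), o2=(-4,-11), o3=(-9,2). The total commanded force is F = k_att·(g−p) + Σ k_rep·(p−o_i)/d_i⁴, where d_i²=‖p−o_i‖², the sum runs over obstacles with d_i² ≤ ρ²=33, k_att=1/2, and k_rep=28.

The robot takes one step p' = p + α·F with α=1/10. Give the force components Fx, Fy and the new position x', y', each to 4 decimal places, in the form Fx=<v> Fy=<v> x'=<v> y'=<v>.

F_att = 1/2·(g−p) = 1/2·(12,3) = (6.0000,1.5000)
o1: d²=208 > ρ²=33 → inactive
o2: d²=8 ≤ ρ²=33; F_rep = 28·(2,2)/8² = (0.8750,0.8750)
o3: d²=170 > ρ²=33 → inactive
F = F_att + ΣF_rep = (6.8750,2.3750)
p' = p + 1/10·F = (-1.3125,-8.7625)

Fx=6.8750 Fy=2.3750 x'=-1.3125 y'=-8.7625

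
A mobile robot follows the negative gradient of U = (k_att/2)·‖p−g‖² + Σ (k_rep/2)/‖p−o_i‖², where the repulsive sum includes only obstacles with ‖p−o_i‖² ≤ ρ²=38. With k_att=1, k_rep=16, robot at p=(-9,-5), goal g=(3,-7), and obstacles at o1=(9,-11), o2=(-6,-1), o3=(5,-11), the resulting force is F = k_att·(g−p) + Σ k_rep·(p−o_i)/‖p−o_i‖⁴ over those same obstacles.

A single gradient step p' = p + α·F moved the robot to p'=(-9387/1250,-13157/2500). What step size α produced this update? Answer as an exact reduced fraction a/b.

α = 1/8

F_att = 1·(g−p) = 1·(12,-2) = (12.0000,-2.0000)
o1: d²=360 > ρ²=38 → inactive
o2: d²=25 ≤ ρ²=38; F_rep = 16·(-3,-4)/25² = (-0.0768,-0.1024)
o3: d²=232 > ρ²=38 → inactive
F = F_att + ΣF_rep = (11.9232,-2.1024)
Δp = p'−p = (1.4904,-0.2628); α = Δx/Fx = (1863/1250) / (7452/625) = 1/8
check: Δy/Fy = (-657/2500) / (-1314/625) = 1/8 ✓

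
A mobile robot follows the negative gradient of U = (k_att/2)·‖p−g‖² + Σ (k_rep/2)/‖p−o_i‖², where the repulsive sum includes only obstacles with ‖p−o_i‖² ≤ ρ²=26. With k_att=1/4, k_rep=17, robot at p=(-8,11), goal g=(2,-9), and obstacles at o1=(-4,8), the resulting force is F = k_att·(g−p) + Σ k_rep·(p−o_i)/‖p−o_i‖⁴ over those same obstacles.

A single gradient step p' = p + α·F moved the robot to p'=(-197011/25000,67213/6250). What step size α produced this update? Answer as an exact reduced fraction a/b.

F_att = 1/4·(g−p) = 1/4·(10,-20) = (2.5000,-5.0000)
o1: d²=25 ≤ ρ²=26; F_rep = 17·(-4,3)/25² = (-0.1088,0.0816)
F = F_att + ΣF_rep = (2.3912,-4.9184)
Δp = p'−p = (0.1196,-0.2459); α = Δx/Fx = (2989/25000) / (2989/1250) = 1/20
check: Δy/Fy = (-1537/6250) / (-3074/625) = 1/20 ✓

α = 1/20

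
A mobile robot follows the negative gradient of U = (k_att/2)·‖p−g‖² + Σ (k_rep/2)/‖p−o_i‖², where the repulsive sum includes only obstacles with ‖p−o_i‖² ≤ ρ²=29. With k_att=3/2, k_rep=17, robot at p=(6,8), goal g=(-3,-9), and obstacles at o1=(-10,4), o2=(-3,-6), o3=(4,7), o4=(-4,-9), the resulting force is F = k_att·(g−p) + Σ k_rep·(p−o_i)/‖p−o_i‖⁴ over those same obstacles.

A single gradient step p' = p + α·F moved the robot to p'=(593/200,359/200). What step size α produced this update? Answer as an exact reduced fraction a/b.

F_att = 3/2·(g−p) = 3/2·(-9,-17) = (-13.5000,-25.5000)
o1: d²=272 > ρ²=29 → inactive
o2: d²=277 > ρ²=29 → inactive
o3: d²=5 ≤ ρ²=29; F_rep = 17·(2,1)/5² = (1.3600,0.6800)
o4: d²=389 > ρ²=29 → inactive
F = F_att + ΣF_rep = (-12.1400,-24.8200)
Δp = p'−p = (-3.0350,-6.2050); α = Δx/Fx = (-607/200) / (-607/50) = 1/4
check: Δy/Fy = (-1241/200) / (-1241/50) = 1/4 ✓

α = 1/4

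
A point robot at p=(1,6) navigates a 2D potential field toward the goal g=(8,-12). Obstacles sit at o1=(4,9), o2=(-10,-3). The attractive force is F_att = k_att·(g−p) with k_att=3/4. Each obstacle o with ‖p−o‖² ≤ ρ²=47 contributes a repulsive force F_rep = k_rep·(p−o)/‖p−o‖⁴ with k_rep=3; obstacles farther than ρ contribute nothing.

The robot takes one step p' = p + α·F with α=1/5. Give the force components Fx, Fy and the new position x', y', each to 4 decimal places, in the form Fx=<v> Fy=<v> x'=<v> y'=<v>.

Fx=5.2222 Fy=-13.5278 x'=2.0444 y'=3.2944

F_att = 3/4·(g−p) = 3/4·(7,-18) = (5.2500,-13.5000)
o1: d²=18 ≤ ρ²=47; F_rep = 3·(-3,-3)/18² = (-0.0278,-0.0278)
o2: d²=202 > ρ²=47 → inactive
F = F_att + ΣF_rep = (5.2222,-13.5278)
p' = p + 1/5·F = (2.0444,3.2944)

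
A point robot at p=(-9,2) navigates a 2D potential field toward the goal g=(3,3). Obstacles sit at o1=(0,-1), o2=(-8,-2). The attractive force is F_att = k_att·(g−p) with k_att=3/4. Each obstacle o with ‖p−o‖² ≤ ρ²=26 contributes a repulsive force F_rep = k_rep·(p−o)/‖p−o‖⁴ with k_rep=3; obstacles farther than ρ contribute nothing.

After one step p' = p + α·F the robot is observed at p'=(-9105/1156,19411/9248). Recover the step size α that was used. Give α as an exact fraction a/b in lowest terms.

F_att = 3/4·(g−p) = 3/4·(12,1) = (9.0000,0.7500)
o1: d²=90 > ρ²=26 → inactive
o2: d²=17 ≤ ρ²=26; F_rep = 3·(-1,4)/17² = (-0.0104,0.0415)
F = F_att + ΣF_rep = (8.9896,0.7915)
Δp = p'−p = (1.1237,0.0989); α = Δx/Fx = (1299/1156) / (2598/289) = 1/8
check: Δy/Fy = (915/9248) / (915/1156) = 1/8 ✓

α = 1/8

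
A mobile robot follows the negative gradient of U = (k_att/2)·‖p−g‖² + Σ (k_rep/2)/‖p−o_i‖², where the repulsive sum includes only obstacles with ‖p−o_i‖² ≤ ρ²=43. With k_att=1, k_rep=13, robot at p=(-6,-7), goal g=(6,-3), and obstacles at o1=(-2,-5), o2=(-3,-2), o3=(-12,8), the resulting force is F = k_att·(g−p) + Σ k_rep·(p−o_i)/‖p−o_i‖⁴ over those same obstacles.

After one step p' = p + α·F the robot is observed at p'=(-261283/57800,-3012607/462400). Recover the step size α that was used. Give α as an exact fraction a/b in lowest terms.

F_att = 1·(g−p) = 1·(12,4) = (12.0000,4.0000)
o1: d²=20 ≤ ρ²=43; F_rep = 13·(-4,-2)/20² = (-0.1300,-0.0650)
o2: d²=34 ≤ ρ²=43; F_rep = 13·(-3,-5)/34² = (-0.0337,-0.0562)
o3: d²=261 > ρ²=43 → inactive
F = F_att + ΣF_rep = (11.8363,3.8788)
Δp = p'−p = (1.4795,0.4848); α = Δx/Fx = (85517/57800) / (85517/7225) = 1/8
check: Δy/Fy = (224193/462400) / (224193/57800) = 1/8 ✓

α = 1/8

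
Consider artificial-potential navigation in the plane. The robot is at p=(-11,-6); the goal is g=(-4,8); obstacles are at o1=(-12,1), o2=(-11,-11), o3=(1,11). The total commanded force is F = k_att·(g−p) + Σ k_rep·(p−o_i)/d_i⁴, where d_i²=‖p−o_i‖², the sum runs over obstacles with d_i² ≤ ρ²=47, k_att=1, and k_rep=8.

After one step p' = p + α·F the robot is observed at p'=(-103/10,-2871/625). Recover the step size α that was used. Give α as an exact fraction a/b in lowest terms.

α = 1/10

F_att = 1·(g−p) = 1·(7,14) = (7.0000,14.0000)
o1: d²=50 > ρ²=47 → inactive
o2: d²=25 ≤ ρ²=47; F_rep = 8·(0,5)/25² = (0.0000,0.0640)
o3: d²=433 > ρ²=47 → inactive
F = F_att + ΣF_rep = (7.0000,14.0640)
Δp = p'−p = (0.7000,1.4064); α = Δx/Fx = (7/10) / (7) = 1/10
check: Δy/Fy = (879/625) / (1758/125) = 1/10 ✓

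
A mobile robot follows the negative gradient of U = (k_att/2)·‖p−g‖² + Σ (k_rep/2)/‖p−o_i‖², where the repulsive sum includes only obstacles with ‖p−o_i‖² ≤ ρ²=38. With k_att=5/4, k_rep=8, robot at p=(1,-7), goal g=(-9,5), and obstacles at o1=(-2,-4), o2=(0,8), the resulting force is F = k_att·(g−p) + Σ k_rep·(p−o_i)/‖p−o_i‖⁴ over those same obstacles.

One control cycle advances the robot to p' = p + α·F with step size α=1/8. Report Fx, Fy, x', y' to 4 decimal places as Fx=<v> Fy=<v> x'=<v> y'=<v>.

F_att = 5/4·(g−p) = 5/4·(-10,12) = (-12.5000,15.0000)
o1: d²=18 ≤ ρ²=38; F_rep = 8·(3,-3)/18² = (0.0741,-0.0741)
o2: d²=226 > ρ²=38 → inactive
F = F_att + ΣF_rep = (-12.4259,14.9259)
p' = p + 1/8·F = (-0.5532,-5.1343)

Fx=-12.4259 Fy=14.9259 x'=-0.5532 y'=-5.1343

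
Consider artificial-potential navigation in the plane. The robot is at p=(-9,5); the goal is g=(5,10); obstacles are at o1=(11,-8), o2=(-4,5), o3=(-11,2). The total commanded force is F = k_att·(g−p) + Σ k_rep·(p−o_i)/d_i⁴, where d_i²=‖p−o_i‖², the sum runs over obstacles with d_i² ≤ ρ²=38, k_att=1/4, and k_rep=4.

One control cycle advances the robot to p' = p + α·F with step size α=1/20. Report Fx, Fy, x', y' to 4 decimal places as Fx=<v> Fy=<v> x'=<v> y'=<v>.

F_att = 1/4·(g−p) = 1/4·(14,5) = (3.5000,1.2500)
o1: d²=569 > ρ²=38 → inactive
o2: d²=25 ≤ ρ²=38; F_rep = 4·(-5,0)/25² = (-0.0320,0.0000)
o3: d²=13 ≤ ρ²=38; F_rep = 4·(2,3)/13² = (0.0473,0.0710)
F = F_att + ΣF_rep = (3.5153,1.3210)
p' = p + 1/20·F = (-8.8242,5.0661)

Fx=3.5153 Fy=1.3210 x'=-8.8242 y'=5.0661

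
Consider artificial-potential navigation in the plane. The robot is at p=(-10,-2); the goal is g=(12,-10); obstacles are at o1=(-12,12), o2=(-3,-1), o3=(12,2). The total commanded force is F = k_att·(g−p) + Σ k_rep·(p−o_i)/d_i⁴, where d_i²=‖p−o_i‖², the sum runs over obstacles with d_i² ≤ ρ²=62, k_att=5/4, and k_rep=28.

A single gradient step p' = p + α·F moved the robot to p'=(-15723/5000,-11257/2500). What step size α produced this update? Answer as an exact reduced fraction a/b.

F_att = 5/4·(g−p) = 5/4·(22,-8) = (27.5000,-10.0000)
o1: d²=200 > ρ²=62 → inactive
o2: d²=50 ≤ ρ²=62; F_rep = 28·(-7,-1)/50² = (-0.0784,-0.0112)
o3: d²=500 > ρ²=62 → inactive
F = F_att + ΣF_rep = (27.4216,-10.0112)
Δp = p'−p = (6.8554,-2.5028); α = Δx/Fx = (34277/5000) / (34277/1250) = 1/4
check: Δy/Fy = (-6257/2500) / (-6257/625) = 1/4 ✓

α = 1/4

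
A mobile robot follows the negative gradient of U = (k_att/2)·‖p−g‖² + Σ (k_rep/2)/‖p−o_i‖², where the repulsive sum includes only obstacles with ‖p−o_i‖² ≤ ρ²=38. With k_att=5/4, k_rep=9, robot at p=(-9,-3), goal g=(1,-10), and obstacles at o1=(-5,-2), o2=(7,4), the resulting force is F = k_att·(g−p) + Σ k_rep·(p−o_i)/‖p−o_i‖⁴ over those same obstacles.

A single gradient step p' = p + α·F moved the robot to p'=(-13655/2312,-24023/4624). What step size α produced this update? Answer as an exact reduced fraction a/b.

α = 1/4

F_att = 5/4·(g−p) = 5/4·(10,-7) = (12.5000,-8.7500)
o1: d²=17 ≤ ρ²=38; F_rep = 9·(-4,-1)/17² = (-0.1246,-0.0311)
o2: d²=305 > ρ²=38 → inactive
F = F_att + ΣF_rep = (12.3754,-8.7811)
Δp = p'−p = (3.0939,-2.1953); α = Δx/Fx = (7153/2312) / (7153/578) = 1/4
check: Δy/Fy = (-10151/4624) / (-10151/1156) = 1/4 ✓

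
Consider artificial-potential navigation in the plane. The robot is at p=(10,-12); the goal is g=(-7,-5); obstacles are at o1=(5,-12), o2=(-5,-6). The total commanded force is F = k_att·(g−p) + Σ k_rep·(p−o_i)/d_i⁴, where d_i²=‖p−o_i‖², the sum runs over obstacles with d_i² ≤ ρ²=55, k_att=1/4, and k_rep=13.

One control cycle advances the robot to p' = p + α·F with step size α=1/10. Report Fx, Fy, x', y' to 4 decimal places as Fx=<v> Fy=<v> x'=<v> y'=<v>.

Fx=-4.1460 Fy=1.7500 x'=9.5854 y'=-11.8250

F_att = 1/4·(g−p) = 1/4·(-17,7) = (-4.2500,1.7500)
o1: d²=25 ≤ ρ²=55; F_rep = 13·(5,0)/25² = (0.1040,0.0000)
o2: d²=261 > ρ²=55 → inactive
F = F_att + ΣF_rep = (-4.1460,1.7500)
p' = p + 1/10·F = (9.5854,-11.8250)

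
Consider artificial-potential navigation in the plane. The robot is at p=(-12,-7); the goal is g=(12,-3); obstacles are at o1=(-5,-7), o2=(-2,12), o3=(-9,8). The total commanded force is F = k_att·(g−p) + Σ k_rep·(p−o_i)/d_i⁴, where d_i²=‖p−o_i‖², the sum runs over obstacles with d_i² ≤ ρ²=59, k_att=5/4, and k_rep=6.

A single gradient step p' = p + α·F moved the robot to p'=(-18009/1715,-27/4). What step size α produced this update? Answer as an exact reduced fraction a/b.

α = 1/20

F_att = 5/4·(g−p) = 5/4·(24,4) = (30.0000,5.0000)
o1: d²=49 ≤ ρ²=59; F_rep = 6·(-7,0)/49² = (-0.0175,0.0000)
o2: d²=461 > ρ²=59 → inactive
o3: d²=234 > ρ²=59 → inactive
F = F_att + ΣF_rep = (29.9825,5.0000)
Δp = p'−p = (1.4991,0.2500); α = Δx/Fx = (2571/1715) / (10284/343) = 1/20
check: Δy/Fy = (1/4) / (5) = 1/20 ✓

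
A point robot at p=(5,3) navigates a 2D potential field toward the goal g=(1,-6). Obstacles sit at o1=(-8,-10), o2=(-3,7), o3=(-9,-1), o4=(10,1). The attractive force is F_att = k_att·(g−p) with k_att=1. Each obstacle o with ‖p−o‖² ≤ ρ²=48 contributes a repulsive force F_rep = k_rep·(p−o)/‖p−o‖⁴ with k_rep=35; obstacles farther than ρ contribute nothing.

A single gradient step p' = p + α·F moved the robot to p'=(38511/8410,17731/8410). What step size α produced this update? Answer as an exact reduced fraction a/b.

α = 1/10

F_att = 1·(g−p) = 1·(-4,-9) = (-4.0000,-9.0000)
o1: d²=338 > ρ²=48 → inactive
o2: d²=80 > ρ²=48 → inactive
o3: d²=212 > ρ²=48 → inactive
o4: d²=29 ≤ ρ²=48; F_rep = 35·(-5,2)/29² = (-0.2081,0.0832)
F = F_att + ΣF_rep = (-4.2081,-8.9168)
Δp = p'−p = (-0.4208,-0.8917); α = Δx/Fx = (-3539/8410) / (-3539/841) = 1/10
check: Δy/Fy = (-7499/8410) / (-7499/841) = 1/10 ✓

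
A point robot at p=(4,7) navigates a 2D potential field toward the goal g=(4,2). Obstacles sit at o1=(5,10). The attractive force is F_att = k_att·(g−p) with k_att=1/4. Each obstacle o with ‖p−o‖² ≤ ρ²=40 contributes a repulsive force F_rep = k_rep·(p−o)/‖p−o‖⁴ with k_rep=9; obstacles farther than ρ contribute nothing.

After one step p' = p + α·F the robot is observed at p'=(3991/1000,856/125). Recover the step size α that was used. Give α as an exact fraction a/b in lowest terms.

α = 1/10

F_att = 1/4·(g−p) = 1/4·(0,-5) = (0.0000,-1.2500)
o1: d²=10 ≤ ρ²=40; F_rep = 9·(-1,-3)/10² = (-0.0900,-0.2700)
F = F_att + ΣF_rep = (-0.0900,-1.5200)
Δp = p'−p = (-0.0090,-0.1520); α = Δx/Fx = (-9/1000) / (-9/100) = 1/10
check: Δy/Fy = (-19/125) / (-38/25) = 1/10 ✓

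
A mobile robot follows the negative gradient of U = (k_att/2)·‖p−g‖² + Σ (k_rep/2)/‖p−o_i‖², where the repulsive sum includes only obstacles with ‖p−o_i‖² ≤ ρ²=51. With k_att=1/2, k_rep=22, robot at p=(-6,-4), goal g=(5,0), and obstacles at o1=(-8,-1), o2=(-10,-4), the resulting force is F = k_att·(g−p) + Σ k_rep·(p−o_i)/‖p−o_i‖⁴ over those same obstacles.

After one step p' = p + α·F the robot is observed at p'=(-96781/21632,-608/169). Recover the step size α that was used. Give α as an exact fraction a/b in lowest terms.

α = 1/4

F_att = 1/2·(g−p) = 1/2·(11,4) = (5.5000,2.0000)
o1: d²=13 ≤ ρ²=51; F_rep = 22·(2,-3)/13² = (0.2604,-0.3905)
o2: d²=16 ≤ ρ²=51; F_rep = 22·(4,0)/16² = (0.3438,0.0000)
F = F_att + ΣF_rep = (6.1041,1.6095)
Δp = p'−p = (1.5260,0.4024); α = Δx/Fx = (33011/21632) / (33011/5408) = 1/4
check: Δy/Fy = (68/169) / (272/169) = 1/4 ✓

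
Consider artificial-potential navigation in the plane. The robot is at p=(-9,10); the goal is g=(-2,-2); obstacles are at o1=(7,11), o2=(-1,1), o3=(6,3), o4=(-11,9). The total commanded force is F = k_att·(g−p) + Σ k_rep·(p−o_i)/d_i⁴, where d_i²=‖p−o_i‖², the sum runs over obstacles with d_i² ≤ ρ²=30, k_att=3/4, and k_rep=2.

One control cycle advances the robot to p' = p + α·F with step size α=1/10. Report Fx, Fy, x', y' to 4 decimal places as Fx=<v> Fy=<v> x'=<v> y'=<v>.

F_att = 3/4·(g−p) = 3/4·(7,-12) = (5.2500,-9.0000)
o1: d²=257 > ρ²=30 → inactive
o2: d²=145 > ρ²=30 → inactive
o3: d²=274 > ρ²=30 → inactive
o4: d²=5 ≤ ρ²=30; F_rep = 2·(2,1)/5² = (0.1600,0.0800)
F = F_att + ΣF_rep = (5.4100,-8.9200)
p' = p + 1/10·F = (-8.4590,9.1080)

Fx=5.4100 Fy=-8.9200 x'=-8.4590 y'=9.1080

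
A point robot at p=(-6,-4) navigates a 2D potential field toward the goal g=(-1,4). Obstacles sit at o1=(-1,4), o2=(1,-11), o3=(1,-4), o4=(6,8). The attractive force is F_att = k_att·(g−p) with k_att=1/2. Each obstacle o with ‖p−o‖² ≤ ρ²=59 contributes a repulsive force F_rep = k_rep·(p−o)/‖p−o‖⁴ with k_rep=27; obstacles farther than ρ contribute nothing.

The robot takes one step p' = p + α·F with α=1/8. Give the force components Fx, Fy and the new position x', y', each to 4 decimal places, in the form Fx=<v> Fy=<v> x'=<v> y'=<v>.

F_att = 1/2·(g−p) = 1/2·(5,8) = (2.5000,4.0000)
o1: d²=89 > ρ²=59 → inactive
o2: d²=98 > ρ²=59 → inactive
o3: d²=49 ≤ ρ²=59; F_rep = 27·(-7,0)/49² = (-0.0787,0.0000)
o4: d²=288 > ρ²=59 → inactive
F = F_att + ΣF_rep = (2.4213,4.0000)
p' = p + 1/8·F = (-5.6973,-3.5000)

Fx=2.4213 Fy=4.0000 x'=-5.6973 y'=-3.5000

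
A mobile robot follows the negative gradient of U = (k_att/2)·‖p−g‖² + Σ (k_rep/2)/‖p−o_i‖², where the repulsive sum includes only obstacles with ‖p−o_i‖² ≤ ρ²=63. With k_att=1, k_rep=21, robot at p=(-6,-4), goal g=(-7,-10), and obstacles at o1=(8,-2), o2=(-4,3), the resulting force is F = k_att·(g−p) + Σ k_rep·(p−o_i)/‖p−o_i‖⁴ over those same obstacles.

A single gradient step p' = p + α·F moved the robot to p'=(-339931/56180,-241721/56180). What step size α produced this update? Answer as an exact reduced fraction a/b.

α = 1/20

F_att = 1·(g−p) = 1·(-1,-6) = (-1.0000,-6.0000)
o1: d²=200 > ρ²=63 → inactive
o2: d²=53 ≤ ρ²=63; F_rep = 21·(-2,-7)/53² = (-0.0150,-0.0523)
F = F_att + ΣF_rep = (-1.0150,-6.0523)
Δp = p'−p = (-0.0507,-0.3026); α = Δx/Fx = (-2851/56180) / (-2851/2809) = 1/20
check: Δy/Fy = (-17001/56180) / (-17001/2809) = 1/20 ✓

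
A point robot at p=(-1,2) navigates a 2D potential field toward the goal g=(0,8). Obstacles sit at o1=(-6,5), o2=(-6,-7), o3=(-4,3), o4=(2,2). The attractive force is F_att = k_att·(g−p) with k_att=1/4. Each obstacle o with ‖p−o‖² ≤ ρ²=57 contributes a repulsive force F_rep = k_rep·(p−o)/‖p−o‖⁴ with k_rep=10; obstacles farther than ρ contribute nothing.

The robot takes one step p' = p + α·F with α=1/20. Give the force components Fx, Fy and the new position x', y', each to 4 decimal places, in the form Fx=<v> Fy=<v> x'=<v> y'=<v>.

F_att = 1/4·(g−p) = 1/4·(1,6) = (0.2500,1.5000)
o1: d²=34 ≤ ρ²=57; F_rep = 10·(5,-3)/34² = (0.0433,-0.0260)
o2: d²=106 > ρ²=57 → inactive
o3: d²=10 ≤ ρ²=57; F_rep = 10·(3,-1)/10² = (0.3000,-0.1000)
o4: d²=9 ≤ ρ²=57; F_rep = 10·(-3,0)/9² = (-0.3704,0.0000)
F = F_att + ΣF_rep = (0.2229,1.3740)
p' = p + 1/20·F = (-0.9889,2.0687)

Fx=0.2229 Fy=1.3740 x'=-0.9889 y'=2.0687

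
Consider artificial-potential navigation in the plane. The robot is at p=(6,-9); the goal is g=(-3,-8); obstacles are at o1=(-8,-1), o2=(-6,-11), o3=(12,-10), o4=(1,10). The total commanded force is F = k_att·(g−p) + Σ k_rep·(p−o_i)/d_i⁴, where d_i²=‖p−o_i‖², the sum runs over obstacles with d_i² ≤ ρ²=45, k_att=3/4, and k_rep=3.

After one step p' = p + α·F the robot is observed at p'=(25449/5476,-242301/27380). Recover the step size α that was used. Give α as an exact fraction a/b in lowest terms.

F_att = 3/4·(g−p) = 3/4·(-9,1) = (-6.7500,0.7500)
o1: d²=260 > ρ²=45 → inactive
o2: d²=148 > ρ²=45 → inactive
o3: d²=37 ≤ ρ²=45; F_rep = 3·(-6,1)/37² = (-0.0131,0.0022)
o4: d²=386 > ρ²=45 → inactive
F = F_att + ΣF_rep = (-6.7631,0.7522)
Δp = p'−p = (-1.3526,0.1504); α = Δx/Fx = (-7407/5476) / (-37035/5476) = 1/5
check: Δy/Fy = (4119/27380) / (4119/5476) = 1/5 ✓

α = 1/5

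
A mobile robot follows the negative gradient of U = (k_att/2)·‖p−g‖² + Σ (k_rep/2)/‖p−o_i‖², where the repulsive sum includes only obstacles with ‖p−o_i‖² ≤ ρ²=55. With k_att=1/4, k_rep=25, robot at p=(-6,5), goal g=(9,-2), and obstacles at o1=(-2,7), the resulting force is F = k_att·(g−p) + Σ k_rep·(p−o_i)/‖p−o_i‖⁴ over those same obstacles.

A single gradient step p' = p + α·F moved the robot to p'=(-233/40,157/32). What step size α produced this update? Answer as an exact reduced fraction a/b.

F_att = 1/4·(g−p) = 1/4·(15,-7) = (3.7500,-1.7500)
o1: d²=20 ≤ ρ²=55; F_rep = 25·(-4,-2)/20² = (-0.2500,-0.1250)
F = F_att + ΣF_rep = (3.5000,-1.8750)
Δp = p'−p = (0.1750,-0.0938); α = Δx/Fx = (7/40) / (7/2) = 1/20
check: Δy/Fy = (-3/32) / (-15/8) = 1/20 ✓

α = 1/20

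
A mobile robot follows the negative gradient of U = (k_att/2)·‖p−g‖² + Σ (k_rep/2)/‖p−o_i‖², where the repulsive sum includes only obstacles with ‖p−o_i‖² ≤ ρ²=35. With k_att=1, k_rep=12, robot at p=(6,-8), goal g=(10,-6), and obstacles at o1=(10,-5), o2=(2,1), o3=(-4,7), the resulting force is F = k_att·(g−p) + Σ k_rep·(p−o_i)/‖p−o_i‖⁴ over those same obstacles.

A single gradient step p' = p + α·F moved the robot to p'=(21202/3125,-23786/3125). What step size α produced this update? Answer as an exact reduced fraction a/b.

α = 1/5

F_att = 1·(g−p) = 1·(4,2) = (4.0000,2.0000)
o1: d²=25 ≤ ρ²=35; F_rep = 12·(-4,-3)/25² = (-0.0768,-0.0576)
o2: d²=97 > ρ²=35 → inactive
o3: d²=325 > ρ²=35 → inactive
F = F_att + ΣF_rep = (3.9232,1.9424)
Δp = p'−p = (0.7846,0.3885); α = Δx/Fx = (2452/3125) / (2452/625) = 1/5
check: Δy/Fy = (1214/3125) / (1214/625) = 1/5 ✓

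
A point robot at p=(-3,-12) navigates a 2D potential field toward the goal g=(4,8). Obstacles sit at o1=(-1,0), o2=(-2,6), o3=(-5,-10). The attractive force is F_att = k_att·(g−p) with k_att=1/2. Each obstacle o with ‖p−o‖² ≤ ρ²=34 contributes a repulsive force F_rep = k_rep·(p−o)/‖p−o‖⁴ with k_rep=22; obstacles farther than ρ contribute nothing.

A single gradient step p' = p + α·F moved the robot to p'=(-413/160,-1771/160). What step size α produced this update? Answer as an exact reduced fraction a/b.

F_att = 1/2·(g−p) = 1/2·(7,20) = (3.5000,10.0000)
o1: d²=148 > ρ²=34 → inactive
o2: d²=325 > ρ²=34 → inactive
o3: d²=8 ≤ ρ²=34; F_rep = 22·(2,-2)/8² = (0.6875,-0.6875)
F = F_att + ΣF_rep = (4.1875,9.3125)
Δp = p'−p = (0.4188,0.9313); α = Δx/Fx = (67/160) / (67/16) = 1/10
check: Δy/Fy = (149/160) / (149/16) = 1/10 ✓

α = 1/10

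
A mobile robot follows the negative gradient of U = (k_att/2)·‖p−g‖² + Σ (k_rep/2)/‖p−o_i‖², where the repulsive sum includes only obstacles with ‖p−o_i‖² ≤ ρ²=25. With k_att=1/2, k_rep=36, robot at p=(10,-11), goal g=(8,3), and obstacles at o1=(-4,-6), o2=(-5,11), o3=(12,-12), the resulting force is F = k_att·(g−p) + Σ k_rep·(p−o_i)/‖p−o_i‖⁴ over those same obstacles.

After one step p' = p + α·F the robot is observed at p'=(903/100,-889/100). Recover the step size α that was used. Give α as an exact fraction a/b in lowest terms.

F_att = 1/2·(g−p) = 1/2·(-2,14) = (-1.0000,7.0000)
o1: d²=221 > ρ²=25 → inactive
o2: d²=709 > ρ²=25 → inactive
o3: d²=5 ≤ ρ²=25; F_rep = 36·(-2,1)/5² = (-2.8800,1.4400)
F = F_att + ΣF_rep = (-3.8800,8.4400)
Δp = p'−p = (-0.9700,2.1100); α = Δx/Fx = (-97/100) / (-97/25) = 1/4
check: Δy/Fy = (211/100) / (211/25) = 1/4 ✓

α = 1/4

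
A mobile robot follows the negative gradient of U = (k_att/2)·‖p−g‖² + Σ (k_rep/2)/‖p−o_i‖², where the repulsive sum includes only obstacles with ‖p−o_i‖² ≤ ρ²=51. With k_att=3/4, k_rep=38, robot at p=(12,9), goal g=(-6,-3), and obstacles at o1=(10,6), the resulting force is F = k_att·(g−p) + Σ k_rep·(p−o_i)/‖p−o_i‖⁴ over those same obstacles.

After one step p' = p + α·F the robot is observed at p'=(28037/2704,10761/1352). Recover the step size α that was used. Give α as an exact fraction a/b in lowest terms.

F_att = 3/4·(g−p) = 3/4·(-18,-12) = (-13.5000,-9.0000)
o1: d²=13 ≤ ρ²=51; F_rep = 38·(2,3)/13² = (0.4497,0.6746)
F = F_att + ΣF_rep = (-13.0503,-8.3254)
Δp = p'−p = (-1.6313,-1.0407); α = Δx/Fx = (-4411/2704) / (-4411/338) = 1/8
check: Δy/Fy = (-1407/1352) / (-1407/169) = 1/8 ✓

α = 1/8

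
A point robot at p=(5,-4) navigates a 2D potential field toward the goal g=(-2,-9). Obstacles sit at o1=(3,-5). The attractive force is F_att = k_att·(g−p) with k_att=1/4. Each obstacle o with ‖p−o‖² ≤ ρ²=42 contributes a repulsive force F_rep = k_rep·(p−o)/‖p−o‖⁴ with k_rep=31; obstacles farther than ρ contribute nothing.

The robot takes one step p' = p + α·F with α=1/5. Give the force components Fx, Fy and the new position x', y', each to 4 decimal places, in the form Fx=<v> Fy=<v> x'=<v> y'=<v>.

Fx=0.7300 Fy=-0.0100 x'=5.1460 y'=-4.0020

F_att = 1/4·(g−p) = 1/4·(-7,-5) = (-1.7500,-1.2500)
o1: d²=5 ≤ ρ²=42; F_rep = 31·(2,1)/5² = (2.4800,1.2400)
F = F_att + ΣF_rep = (0.7300,-0.0100)
p' = p + 1/5·F = (5.1460,-4.0020)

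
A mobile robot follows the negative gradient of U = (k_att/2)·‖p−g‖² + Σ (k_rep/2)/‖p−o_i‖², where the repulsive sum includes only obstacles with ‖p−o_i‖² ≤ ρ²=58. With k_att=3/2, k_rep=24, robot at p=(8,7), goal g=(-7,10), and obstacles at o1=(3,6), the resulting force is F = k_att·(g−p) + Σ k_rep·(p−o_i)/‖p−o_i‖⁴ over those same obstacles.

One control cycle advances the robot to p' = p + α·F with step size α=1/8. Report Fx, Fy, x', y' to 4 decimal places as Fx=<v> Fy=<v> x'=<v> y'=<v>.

F_att = 3/2·(g−p) = 3/2·(-15,3) = (-22.5000,4.5000)
o1: d²=26 ≤ ρ²=58; F_rep = 24·(5,1)/26² = (0.1775,0.0355)
F = F_att + ΣF_rep = (-22.3225,4.5355)
p' = p + 1/8·F = (5.2097,7.5669)

Fx=-22.3225 Fy=4.5355 x'=5.2097 y'=7.5669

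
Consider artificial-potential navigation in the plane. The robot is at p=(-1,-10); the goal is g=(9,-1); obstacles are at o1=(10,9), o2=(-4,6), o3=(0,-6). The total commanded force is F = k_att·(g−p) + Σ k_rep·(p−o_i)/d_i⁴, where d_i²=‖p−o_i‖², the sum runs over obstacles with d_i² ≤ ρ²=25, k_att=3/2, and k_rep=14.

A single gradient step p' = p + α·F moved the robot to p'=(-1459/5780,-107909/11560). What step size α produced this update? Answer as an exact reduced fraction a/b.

α = 1/20

F_att = 3/2·(g−p) = 3/2·(10,9) = (15.0000,13.5000)
o1: d²=482 > ρ²=25 → inactive
o2: d²=265 > ρ²=25 → inactive
o3: d²=17 ≤ ρ²=25; F_rep = 14·(-1,-4)/17² = (-0.0484,-0.1938)
F = F_att + ΣF_rep = (14.9516,13.3062)
Δp = p'−p = (0.7476,0.6653); α = Δx/Fx = (4321/5780) / (4321/289) = 1/20
check: Δy/Fy = (7691/11560) / (7691/578) = 1/20 ✓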